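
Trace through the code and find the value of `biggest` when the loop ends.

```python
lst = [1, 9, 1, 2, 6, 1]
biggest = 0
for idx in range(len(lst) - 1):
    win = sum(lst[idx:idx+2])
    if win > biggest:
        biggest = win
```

Let's trace through this code step by step.

Initialize: lst = [1, 9, 1, 2, 6, 1]
Initialize: biggest = 0
Entering loop: for idx in range(len(lst) - 1):
After iteration 1: idx = 0, biggest = 10, win = 10
After iteration 2: idx = 1, biggest = 10, win = 10
After iteration 3: idx = 2, biggest = 10, win = 3
After iteration 4: idx = 3, biggest = 10, win = 8
After iteration 5: idx = 4, biggest = 10, win = 7
Loop ends.

Final answer: 10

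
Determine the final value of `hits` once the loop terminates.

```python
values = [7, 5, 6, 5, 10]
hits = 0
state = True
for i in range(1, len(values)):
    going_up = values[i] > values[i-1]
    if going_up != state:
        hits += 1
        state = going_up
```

Let's trace through this code step by step.

Initialize: values = [7, 5, 6, 5, 10]
Initialize: hits = 0
Initialize: state = True
Entering loop: for i in range(1, len(values)):
After iteration 1: i = 1, hits = 1, state = False, going_up = False
After iteration 2: i = 2, hits = 2, state = True, going_up = True
After iteration 3: i = 3, hits = 3, state = False, going_up = False
After iteration 4: i = 4, hits = 4, state = True, going_up = True
Loop ends.

Final answer: 4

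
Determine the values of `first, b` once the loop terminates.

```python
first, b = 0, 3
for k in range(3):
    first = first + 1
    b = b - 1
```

Let's trace through this code step by step.

Initialize: first = 0
Initialize: b = 3
Entering loop: for k in range(3):
After iteration 1: k = 0, first = 1, b = 2
After iteration 2: k = 1, first = 2, b = 1
After iteration 3: k = 2, first = 3, b = 0
Loop ends.

Final answer: 3, 0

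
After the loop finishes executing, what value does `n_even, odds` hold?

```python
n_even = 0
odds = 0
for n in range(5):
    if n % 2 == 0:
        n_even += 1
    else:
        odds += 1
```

Let's trace through this code step by step.

Initialize: n_even = 0
Initialize: odds = 0
Entering loop: for n in range(5):
After iteration 1: n = 0, n_even = 1, odds = 0
After iteration 2: n = 1, n_even = 1, odds = 1
After iteration 3: n = 2, n_even = 2, odds = 1
After iteration 4: n = 3, n_even = 2, odds = 2
After iteration 5: n = 4, n_even = 3, odds = 2
Loop ends.

Final answer: 3, 2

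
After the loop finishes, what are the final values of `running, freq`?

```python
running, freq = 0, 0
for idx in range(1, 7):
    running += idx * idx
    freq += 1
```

Let's trace through this code step by step.

Initialize: running = 0
Initialize: freq = 0
Entering loop: for idx in range(1, 7):
After iteration 1: idx = 1, running = 1, freq = 1
After iteration 2: idx = 2, running = 5, freq = 2
After iteration 3: idx = 3, running = 14, freq = 3
After iteration 4: idx = 4, running = 30, freq = 4
After iteration 5: idx = 5, running = 55, freq = 5
After iteration 6: idx = 6, running = 91, freq = 6
Loop ends.

Final answer: 91, 6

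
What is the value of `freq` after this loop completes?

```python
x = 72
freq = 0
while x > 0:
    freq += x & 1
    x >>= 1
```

Let's trace through this code step by step.

Initialize: x = 72
Initialize: freq = 0
Entering loop: while x > 0:
After iteration 1: x = 36, freq = 0
After iteration 2: x = 18, freq = 0
After iteration 3: x = 9, freq = 0
After iteration 4: x = 4, freq = 1
After iteration 5: x = 2, freq = 1
After iteration 6: x = 1, freq = 1
After iteration 7: x = 0, freq = 2
Loop ends.

Final answer: 2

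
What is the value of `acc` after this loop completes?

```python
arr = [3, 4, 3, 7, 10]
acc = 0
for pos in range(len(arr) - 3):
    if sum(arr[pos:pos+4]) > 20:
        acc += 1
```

Let's trace through this code step by step.

Initialize: arr = [3, 4, 3, 7, 10]
Initialize: acc = 0
Entering loop: for pos in range(len(arr) - 3):
After iteration 1: pos = 0, acc = 0
After iteration 2: pos = 1, acc = 1
Loop ends.

Final answer: 1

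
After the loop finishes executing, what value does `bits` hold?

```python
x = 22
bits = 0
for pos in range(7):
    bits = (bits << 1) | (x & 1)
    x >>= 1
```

Let's trace through this code step by step.

Initialize: x = 22
Initialize: bits = 0
Entering loop: for pos in range(7):
After iteration 1: pos = 0, x = 11, bits = 0
After iteration 2: pos = 1, x = 5, bits = 1
After iteration 3: pos = 2, x = 2, bits = 3
After iteration 4: pos = 3, x = 1, bits = 6
After iteration 5: pos = 4, x = 0, bits = 13
After iteration 6: pos = 5, x = 0, bits = 26
After iteration 7: pos = 6, x = 0, bits = 52
Loop ends.

Final answer: 52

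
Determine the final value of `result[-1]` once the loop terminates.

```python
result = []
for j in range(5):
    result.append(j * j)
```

Let's trace through this code step by step.

Initialize: result = []
Entering loop: for j in range(5):
After iteration 1: j = 0, result = [0]
After iteration 2: j = 1, result = [0, 1]
After iteration 3: j = 2, result = [0, 1, 4]
After iteration 4: j = 3, result = [0, 1, 4, 9]
After iteration 5: j = 4, result = [0, 1, 4, 9, 16]
Loop ends.
result[-1] = 16

Final answer: 16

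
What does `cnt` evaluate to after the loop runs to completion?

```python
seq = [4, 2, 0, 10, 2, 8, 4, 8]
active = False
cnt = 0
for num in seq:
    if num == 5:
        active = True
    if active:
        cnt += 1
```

Let's trace through this code step by step.

Initialize: seq = [4, 2, 0, 10, 2, 8, 4, 8]
Initialize: active = False
Initialize: cnt = 0
Entering loop: for num in seq:
After iteration 1: num = 4, cnt = 0
After iteration 2: num = 2, cnt = 0
After iteration 3: num = 0, cnt = 0
After iteration 4: num = 10, cnt = 0
After iteration 5: num = 2, cnt = 0
After iteration 6: num = 8, cnt = 0
After iteration 7: num = 4, cnt = 0
After iteration 8: num = 8, cnt = 0
Loop ends.

Final answer: 0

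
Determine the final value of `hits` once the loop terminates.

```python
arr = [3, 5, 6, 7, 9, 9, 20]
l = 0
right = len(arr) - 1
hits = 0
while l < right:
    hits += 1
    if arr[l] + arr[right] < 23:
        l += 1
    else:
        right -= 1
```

Let's trace through this code step by step.

Initialize: arr = [3, 5, 6, 7, 9, 9, 20]
Initialize: l = 0
Initialize: right = 6
Initialize: hits = 0
Entering loop: while l < right:
After iteration 1: l = 0, right = 5, hits = 1
After iteration 2: l = 1, right = 5, hits = 2
After iteration 3: l = 2, right = 5, hits = 3
After iteration 4: l = 3, right = 5, hits = 4
After iteration 5: l = 4, right = 5, hits = 5
After iteration 6: l = 5, right = 5, hits = 6
Loop ends.

Final answer: 6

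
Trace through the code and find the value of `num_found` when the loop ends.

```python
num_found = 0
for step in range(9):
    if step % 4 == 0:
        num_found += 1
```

Let's trace through this code step by step.

Initialize: num_found = 0
Entering loop: for step in range(9):
After iteration 1: step = 0, num_found = 1
After iteration 2: step = 1, num_found = 1
After iteration 3: step = 2, num_found = 1
After iteration 4: step = 3, num_found = 1
After iteration 5: step = 4, num_found = 2
After iteration 6: step = 5, num_found = 2
After iteration 7: step = 6, num_found = 2
After iteration 8: step = 7, num_found = 2
After iteration 9: step = 8, num_found = 3
Loop ends.

Final answer: 3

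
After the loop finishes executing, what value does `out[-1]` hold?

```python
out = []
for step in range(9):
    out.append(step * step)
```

Let's trace through this code step by step.

Initialize: out = []
Entering loop: for step in range(9):
After iteration 1: step = 0, out = [0]
After iteration 2: step = 1, out = [0, 1]
After iteration 3: step = 2, out = [0, 1, 4]
After iteration 4: step = 3, out = [0, 1, 4, 9]
After iteration 5: step = 4, out = [0, 1, 4, 9, 16]
After iteration 6: step = 5, out = [0, 1, 4, 9, 16, 25]
After iteration 7: step = 6, out = [0, 1, 4, 9, 16, 25, 36]
After iteration 8: step = 7, out = [0, 1, 4, 9, 16, 25, 36, 49]
After iteration 9: step = 8, out = [0, 1, 4, 9, 16, 25, 36, 49, 64]
Loop ends.
out[-1] = 64

Final answer: 64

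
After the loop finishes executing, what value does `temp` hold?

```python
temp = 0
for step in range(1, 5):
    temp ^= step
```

Let's trace through this code step by step.

Initialize: temp = 0
Entering loop: for step in range(1, 5):
After iteration 1: step = 1, temp = 1
After iteration 2: step = 2, temp = 3
After iteration 3: step = 3, temp = 0
After iteration 4: step = 4, temp = 4
Loop ends.

Final answer: 4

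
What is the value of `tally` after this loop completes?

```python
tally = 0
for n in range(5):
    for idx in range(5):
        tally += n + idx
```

Let's trace through this code step by step.

Initialize: tally = 0
Entering loop: for n in range(5):
After iteration 1: n = 0, tally = 10
After iteration 2: n = 1, tally = 25
After iteration 3: n = 2, tally = 45
After iteration 4: n = 3, tally = 70
After iteration 5: n = 4, tally = 100
Loop ends.

Final answer: 100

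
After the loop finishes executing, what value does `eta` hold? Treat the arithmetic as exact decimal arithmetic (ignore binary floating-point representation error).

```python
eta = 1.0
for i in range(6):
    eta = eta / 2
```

Let's trace through this code step by step.

Initialize: eta = 1.0
Entering loop: for i in range(6):
After iteration 1: i = 0, eta = 0.5
After iteration 2: i = 1, eta = 0.25
After iteration 3: i = 2, eta = 0.125
After iteration 4: i = 3, eta = 0.0625
After iteration 5: i = 4, eta = 0.03125
After iteration 6: i = 5, eta = 0.015625
Loop ends.

Final answer: 0.015625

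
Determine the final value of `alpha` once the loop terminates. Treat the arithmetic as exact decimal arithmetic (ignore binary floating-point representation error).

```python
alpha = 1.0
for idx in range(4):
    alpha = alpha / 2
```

Let's trace through this code step by step.

Initialize: alpha = 1.0
Entering loop: for idx in range(4):
After iteration 1: idx = 0, alpha = 0.5
After iteration 2: idx = 1, alpha = 0.25
After iteration 3: idx = 2, alpha = 0.125
After iteration 4: idx = 3, alpha = 0.0625
Loop ends.

Final answer: 0.0625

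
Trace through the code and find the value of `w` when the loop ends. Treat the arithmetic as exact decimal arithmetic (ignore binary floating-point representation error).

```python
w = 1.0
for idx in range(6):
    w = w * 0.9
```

Let's trace through this code step by step.

Initialize: w = 1.0
Entering loop: for idx in range(6):
After iteration 1: idx = 0, w = 0.9
After iteration 2: idx = 1, w = 0.81
After iteration 3: idx = 2, w = 0.729
After iteration 4: idx = 3, w = 0.6561
After iteration 5: idx = 4, w = 0.59049
After iteration 6: idx = 5, w = 0.531441
Loop ends.

Final answer: 0.531441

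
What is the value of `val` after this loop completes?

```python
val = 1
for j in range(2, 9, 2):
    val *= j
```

Let's trace through this code step by step.

Initialize: val = 1
Entering loop: for j in range(2, 9, 2):
After iteration 1: j = 2, val = 2
After iteration 2: j = 4, val = 8
After iteration 3: j = 6, val = 48
After iteration 4: j = 8, val = 384
Loop ends.

Final answer: 384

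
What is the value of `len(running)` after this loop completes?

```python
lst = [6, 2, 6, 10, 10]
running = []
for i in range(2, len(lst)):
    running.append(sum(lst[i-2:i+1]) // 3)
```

Let's trace through this code step by step.

Initialize: lst = [6, 2, 6, 10, 10]
Initialize: running = []
Entering loop: for i in range(2, len(lst)):
After iteration 1: i = 2, running = [4]
After iteration 2: i = 3, running = [4, 6]
After iteration 3: i = 4, running = [4, 6, 8]
Loop ends.
len(running) = 3

Final answer: 3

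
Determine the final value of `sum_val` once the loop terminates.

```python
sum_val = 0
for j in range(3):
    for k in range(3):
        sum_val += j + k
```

Let's trace through this code step by step.

Initialize: sum_val = 0
Entering loop: for j in range(3):
After iteration 1: j = 0, sum_val = 3
After iteration 2: j = 1, sum_val = 9
After iteration 3: j = 2, sum_val = 18
Loop ends.

Final answer: 18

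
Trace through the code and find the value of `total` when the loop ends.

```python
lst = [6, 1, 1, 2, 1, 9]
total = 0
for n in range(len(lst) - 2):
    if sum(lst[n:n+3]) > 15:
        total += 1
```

Let's trace through this code step by step.

Initialize: lst = [6, 1, 1, 2, 1, 9]
Initialize: total = 0
Entering loop: for n in range(len(lst) - 2):
After iteration 1: n = 0, total = 0
After iteration 2: n = 1, total = 0
After iteration 3: n = 2, total = 0
After iteration 4: n = 3, total = 0
Loop ends.

Final answer: 0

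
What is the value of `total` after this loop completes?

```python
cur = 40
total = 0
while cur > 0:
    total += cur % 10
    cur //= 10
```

Let's trace through this code step by step.

Initialize: cur = 40
Initialize: total = 0
Entering loop: while cur > 0:
After iteration 1: cur = 4, total = 0
After iteration 2: cur = 0, total = 4
Loop ends.

Final answer: 4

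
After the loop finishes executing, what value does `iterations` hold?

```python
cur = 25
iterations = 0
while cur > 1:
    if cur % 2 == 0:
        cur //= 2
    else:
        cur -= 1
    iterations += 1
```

Let's trace through this code step by step.

Initialize: cur = 25
Initialize: iterations = 0
Entering loop: while cur > 1:
After iteration 1: cur = 24, iterations = 1
After iteration 2: cur = 12, iterations = 2
After iteration 3: cur = 6, iterations = 3
After iteration 4: cur = 3, iterations = 4
After iteration 5: cur = 2, iterations = 5
After iteration 6: cur = 1, iterations = 6
Loop ends.

Final answer: 6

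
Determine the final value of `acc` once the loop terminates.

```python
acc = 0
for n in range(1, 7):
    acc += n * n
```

Let's trace through this code step by step.

Initialize: acc = 0
Entering loop: for n in range(1, 7):
After iteration 1: n = 1, acc = 1
After iteration 2: n = 2, acc = 5
After iteration 3: n = 3, acc = 14
After iteration 4: n = 4, acc = 30
After iteration 5: n = 5, acc = 55
After iteration 6: n = 6, acc = 91
Loop ends.

Final answer: 91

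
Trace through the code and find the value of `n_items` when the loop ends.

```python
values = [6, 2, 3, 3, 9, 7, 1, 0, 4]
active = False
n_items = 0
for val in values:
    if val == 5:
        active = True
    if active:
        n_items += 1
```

Let's trace through this code step by step.

Initialize: values = [6, 2, 3, 3, 9, 7, 1, 0, 4]
Initialize: active = False
Initialize: n_items = 0
Entering loop: for val in values:
After iteration 1: val = 6, n_items = 0
After iteration 2: val = 2, n_items = 0
After iteration 3: val = 3, n_items = 0
After iteration 4: val = 3, n_items = 0
After iteration 5: val = 9, n_items = 0
After iteration 6: val = 7, n_items = 0
After iteration 7: val = 1, n_items = 0
After iteration 8: val = 0, n_items = 0
After iteration 9: val = 4, n_items = 0
Loop ends.

Final answer: 0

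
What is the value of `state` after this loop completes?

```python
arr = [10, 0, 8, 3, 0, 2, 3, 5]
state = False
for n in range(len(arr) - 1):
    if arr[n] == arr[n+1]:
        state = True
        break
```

Let's trace through this code step by step.

Initialize: arr = [10, 0, 8, 3, 0, 2, 3, 5]
Initialize: state = False
Entering loop: for n in range(len(arr) - 1):
After iteration 1: n = 0, state = False
After iteration 2: n = 1, state = False
After iteration 3: n = 2, state = False
After iteration 4: n = 3, state = False
After iteration 5: n = 4, state = False
After iteration 6: n = 5, state = False
After iteration 7: n = 6, state = False
Loop ends.

Final answer: False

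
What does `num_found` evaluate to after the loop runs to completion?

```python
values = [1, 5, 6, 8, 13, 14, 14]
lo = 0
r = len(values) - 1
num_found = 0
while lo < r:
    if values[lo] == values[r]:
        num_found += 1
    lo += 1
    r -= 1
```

Let's trace through this code step by step.

Initialize: values = [1, 5, 6, 8, 13, 14, 14]
Initialize: lo = 0
Initialize: r = 6
Initialize: num_found = 0
Entering loop: while lo < r:
After iteration 1: lo = 1, r = 5, num_found = 0
After iteration 2: lo = 2, r = 4, num_found = 0
After iteration 3: lo = 3, r = 3, num_found = 0
Loop ends.

Final answer: 0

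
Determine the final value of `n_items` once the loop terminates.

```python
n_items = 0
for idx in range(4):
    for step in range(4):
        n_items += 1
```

Let's trace through this code step by step.

Initialize: n_items = 0
Entering loop: for idx in range(4):
After iteration 1: idx = 0, n_items = 4
After iteration 2: idx = 1, n_items = 8
After iteration 3: idx = 2, n_items = 12
After iteration 4: idx = 3, n_items = 16
Loop ends.

Final answer: 16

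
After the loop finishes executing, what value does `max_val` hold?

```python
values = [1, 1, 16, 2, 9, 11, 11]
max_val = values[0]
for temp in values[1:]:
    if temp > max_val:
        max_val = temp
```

Let's trace through this code step by step.

Initialize: values = [1, 1, 16, 2, 9, 11, 11]
Initialize: max_val = 1
Entering loop: for temp in values[1:]:
After iteration 1: temp = 1, max_val = 1
After iteration 2: temp = 16, max_val = 16
After iteration 3: temp = 2, max_val = 16
After iteration 4: temp = 9, max_val = 16
After iteration 5: temp = 11, max_val = 16
After iteration 6: temp = 11, max_val = 16
Loop ends.

Final answer: 16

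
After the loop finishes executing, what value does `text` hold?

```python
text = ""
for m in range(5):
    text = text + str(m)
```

Let's trace through this code step by step.

Initialize: text = ''
Entering loop: for m in range(5):
After iteration 1: m = 0, text = '0'
After iteration 2: m = 1, text = '01'
After iteration 3: m = 2, text = '012'
After iteration 4: m = 3, text = '0123'
After iteration 5: m = 4, text = '01234'
Loop ends.

Final answer: '01234'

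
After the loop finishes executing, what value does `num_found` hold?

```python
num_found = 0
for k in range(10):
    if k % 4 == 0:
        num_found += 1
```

Let's trace through this code step by step.

Initialize: num_found = 0
Entering loop: for k in range(10):
After iteration 1: k = 0, num_found = 1
After iteration 2: k = 1, num_found = 1
After iteration 3: k = 2, num_found = 1
After iteration 4: k = 3, num_found = 1
After iteration 5: k = 4, num_found = 2
After iteration 6: k = 5, num_found = 2
After iteration 7: k = 6, num_found = 2
After iteration 8: k = 7, num_found = 2
After iteration 9: k = 8, num_found = 3
After iteration 10: k = 9, num_found = 3
Loop ends.

Final answer: 3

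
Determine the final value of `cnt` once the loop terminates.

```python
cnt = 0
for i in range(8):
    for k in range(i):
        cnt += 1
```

Let's trace through this code step by step.

Initialize: cnt = 0
Entering loop: for i in range(8):
After iteration 1: i = 0, cnt = 0
After iteration 2: i = 1, cnt = 1, k = 0
After iteration 3: i = 2, cnt = 3, k = 1
After iteration 4: i = 3, cnt = 6, k = 2
After iteration 5: i = 4, cnt = 10, k = 3
After iteration 6: i = 5, cnt = 15, k = 4
After iteration 7: i = 6, cnt = 21, k = 5
After iteration 8: i = 7, cnt = 28, k = 6
Loop ends.

Final answer: 28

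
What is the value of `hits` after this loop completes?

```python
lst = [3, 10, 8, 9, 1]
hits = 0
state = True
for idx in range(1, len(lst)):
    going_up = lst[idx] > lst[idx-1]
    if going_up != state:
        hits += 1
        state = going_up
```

Let's trace through this code step by step.

Initialize: lst = [3, 10, 8, 9, 1]
Initialize: hits = 0
Initialize: state = True
Entering loop: for idx in range(1, len(lst)):
After iteration 1: idx = 1, hits = 0, state = True, going_up = True
After iteration 2: idx = 2, hits = 1, state = False, going_up = False
After iteration 3: idx = 3, hits = 2, state = True, going_up = True
After iteration 4: idx = 4, hits = 3, state = False, going_up = False
Loop ends.

Final answer: 3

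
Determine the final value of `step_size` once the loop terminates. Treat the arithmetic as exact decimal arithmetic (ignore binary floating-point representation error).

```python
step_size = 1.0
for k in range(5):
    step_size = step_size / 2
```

Let's trace through this code step by step.

Initialize: step_size = 1.0
Entering loop: for k in range(5):
After iteration 1: k = 0, step_size = 0.5
After iteration 2: k = 1, step_size = 0.25
After iteration 3: k = 2, step_size = 0.125
After iteration 4: k = 3, step_size = 0.0625
After iteration 5: k = 4, step_size = 0.03125
Loop ends.

Final answer: 0.03125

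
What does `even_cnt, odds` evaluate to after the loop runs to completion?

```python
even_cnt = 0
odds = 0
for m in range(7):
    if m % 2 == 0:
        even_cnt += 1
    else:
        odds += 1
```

Let's trace through this code step by step.

Initialize: even_cnt = 0
Initialize: odds = 0
Entering loop: for m in range(7):
After iteration 1: m = 0, even_cnt = 1, odds = 0
After iteration 2: m = 1, even_cnt = 1, odds = 1
After iteration 3: m = 2, even_cnt = 2, odds = 1
After iteration 4: m = 3, even_cnt = 2, odds = 2
After iteration 5: m = 4, even_cnt = 3, odds = 2
After iteration 6: m = 5, even_cnt = 3, odds = 3
After iteration 7: m = 6, even_cnt = 4, odds = 3
Loop ends.

Final answer: 4, 3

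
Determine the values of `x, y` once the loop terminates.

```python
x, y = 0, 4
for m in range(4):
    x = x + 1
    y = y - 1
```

Let's trace through this code step by step.

Initialize: x = 0
Initialize: y = 4
Entering loop: for m in range(4):
After iteration 1: m = 0, x = 1, y = 3
After iteration 2: m = 1, x = 2, y = 2
After iteration 3: m = 2, x = 3, y = 1
After iteration 4: m = 3, x = 4, y = 0
Loop ends.

Final answer: 4, 0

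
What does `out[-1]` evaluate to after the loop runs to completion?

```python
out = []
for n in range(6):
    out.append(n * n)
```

Let's trace through this code step by step.

Initialize: out = []
Entering loop: for n in range(6):
After iteration 1: n = 0, out = [0]
After iteration 2: n = 1, out = [0, 1]
After iteration 3: n = 2, out = [0, 1, 4]
After iteration 4: n = 3, out = [0, 1, 4, 9]
After iteration 5: n = 4, out = [0, 1, 4, 9, 16]
After iteration 6: n = 5, out = [0, 1, 4, 9, 16, 25]
Loop ends.
out[-1] = 25

Final answer: 25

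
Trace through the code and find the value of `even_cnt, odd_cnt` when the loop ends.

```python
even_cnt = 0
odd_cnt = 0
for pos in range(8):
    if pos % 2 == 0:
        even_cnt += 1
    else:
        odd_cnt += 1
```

Let's trace through this code step by step.

Initialize: even_cnt = 0
Initialize: odd_cnt = 0
Entering loop: for pos in range(8):
After iteration 1: pos = 0, even_cnt = 1, odd_cnt = 0
After iteration 2: pos = 1, even_cnt = 1, odd_cnt = 1
After iteration 3: pos = 2, even_cnt = 2, odd_cnt = 1
After iteration 4: pos = 3, even_cnt = 2, odd_cnt = 2
After iteration 5: pos = 4, even_cnt = 3, odd_cnt = 2
After iteration 6: pos = 5, even_cnt = 3, odd_cnt = 3
After iteration 7: pos = 6, even_cnt = 4, odd_cnt = 3
After iteration 8: pos = 7, even_cnt = 4, odd_cnt = 4
Loop ends.

Final answer: 4, 4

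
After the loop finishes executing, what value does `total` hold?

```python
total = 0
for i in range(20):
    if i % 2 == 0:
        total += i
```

Let's trace through this code step by step.

Initialize: total = 0
Entering loop: for i in range(20):
After iteration 1: i = 0, total = 0
After iteration 2: i = 1, total = 0
After iteration 3: i = 2, total = 2
After iteration 4: i = 3, total = 2
After iteration 5: i = 4, total = 6
After iteration 6: i = 5, total = 6
After iteration 7: i = 6, total = 12
After iteration 8: i = 7, total = 12
After iteration 9: i = 8, total = 20
After iteration 10: i = 9, total = 20
After iteration 11: i = 10, total = 30
After iteration 12: i = 11, total = 30
After iteration 13: i = 12, total = 42
After iteration 14: i = 13, total = 42
After iteration 15: i = 14, total = 56
After iteration 16: i = 15, total = 56
After iteration 17: i = 16, total = 72
After iteration 18: i = 17, total = 72
After iteration 19: i = 18, total = 90
After iteration 20: i = 19, total = 90
Loop ends.

Final answer: 90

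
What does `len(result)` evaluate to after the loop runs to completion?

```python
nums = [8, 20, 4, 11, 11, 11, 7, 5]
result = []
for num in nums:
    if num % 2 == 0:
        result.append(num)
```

Let's trace through this code step by step.

Initialize: nums = [8, 20, 4, 11, 11, 11, 7, 5]
Initialize: result = []
Entering loop: for num in nums:
After iteration 1: num = 8, result = [8]
After iteration 2: num = 20, result = [8, 20]
After iteration 3: num = 4, result = [8, 20, 4]
After iteration 4: num = 11, result = [8, 20, 4]
After iteration 5: num = 11, result = [8, 20, 4]
After iteration 6: num = 11, result = [8, 20, 4]
After iteration 7: num = 7, result = [8, 20, 4]
After iteration 8: num = 5, result = [8, 20, 4]
Loop ends.
len(result) = 3

Final answer: 3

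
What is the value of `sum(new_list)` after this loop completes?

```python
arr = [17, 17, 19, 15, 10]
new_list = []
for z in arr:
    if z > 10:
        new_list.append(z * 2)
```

Let's trace through this code step by step.

Initialize: arr = [17, 17, 19, 15, 10]
Initialize: new_list = []
Entering loop: for z in arr:
After iteration 1: z = 17, new_list = [34]
After iteration 2: z = 17, new_list = [34, 34]
After iteration 3: z = 19, new_list = [34, 34, 38]
After iteration 4: z = 15, new_list = [34, 34, 38, 30]
After iteration 5: z = 10, new_list = [34, 34, 38, 30]
Loop ends.
sum(new_list) = 136

Final answer: 136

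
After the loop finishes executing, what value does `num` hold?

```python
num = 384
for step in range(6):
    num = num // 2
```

Let's trace through this code step by step.

Initialize: num = 384
Entering loop: for step in range(6):
After iteration 1: step = 0, num = 192
After iteration 2: step = 1, num = 96
After iteration 3: step = 2, num = 48
After iteration 4: step = 3, num = 24
After iteration 5: step = 4, num = 12
After iteration 6: step = 5, num = 6
Loop ends.

Final answer: 6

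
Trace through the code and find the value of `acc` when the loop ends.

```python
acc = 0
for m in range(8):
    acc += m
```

Let's trace through this code step by step.

Initialize: acc = 0
Entering loop: for m in range(8):
After iteration 1: m = 0, acc = 0
After iteration 2: m = 1, acc = 1
After iteration 3: m = 2, acc = 3
After iteration 4: m = 3, acc = 6
After iteration 5: m = 4, acc = 10
After iteration 6: m = 5, acc = 15
After iteration 7: m = 6, acc = 21
After iteration 8: m = 7, acc = 28
Loop ends.

Final answer: 28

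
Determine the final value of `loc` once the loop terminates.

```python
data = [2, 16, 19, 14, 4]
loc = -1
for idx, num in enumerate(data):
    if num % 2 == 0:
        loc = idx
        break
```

Let's trace through this code step by step.

Initialize: data = [2, 16, 19, 14, 4]
Initialize: loc = -1
Entering loop: for idx, num in enumerate(data):
After iteration 1: idx = 0, num = 2, loc = 0
Loop ends.

Final answer: 0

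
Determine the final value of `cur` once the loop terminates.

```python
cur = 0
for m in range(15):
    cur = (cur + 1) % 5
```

Let's trace through this code step by step.

Initialize: cur = 0
Entering loop: for m in range(15):
After iteration 1: m = 0, cur = 1
After iteration 2: m = 1, cur = 2
After iteration 3: m = 2, cur = 3
After iteration 4: m = 3, cur = 4
After iteration 5: m = 4, cur = 0
After iteration 6: m = 5, cur = 1
After iteration 7: m = 6, cur = 2
After iteration 8: m = 7, cur = 3
After iteration 9: m = 8, cur = 4
After iteration 10: m = 9, cur = 0
After iteration 11: m = 10, cur = 1
After iteration 12: m = 11, cur = 2
After iteration 13: m = 12, cur = 3
After iteration 14: m = 13, cur = 4
After iteration 15: m = 14, cur = 0
Loop ends.

Final answer: 0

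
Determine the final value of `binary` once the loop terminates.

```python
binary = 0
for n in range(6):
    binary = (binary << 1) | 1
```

Let's trace through this code step by step.

Initialize: binary = 0
Entering loop: for n in range(6):
After iteration 1: n = 0, binary = 1
After iteration 2: n = 1, binary = 3
After iteration 3: n = 2, binary = 7
After iteration 4: n = 3, binary = 15
After iteration 5: n = 4, binary = 31
After iteration 6: n = 5, binary = 63
Loop ends.

Final answer: 63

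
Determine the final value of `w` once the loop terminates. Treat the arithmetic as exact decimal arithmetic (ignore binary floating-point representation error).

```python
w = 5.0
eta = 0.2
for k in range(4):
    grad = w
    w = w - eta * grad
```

Let's trace through this code step by step.

Initialize: w = 5.0
Initialize: eta = 0.2
Entering loop: for k in range(4):
After iteration 1: k = 0, w = 4.0, grad = 5.0
After iteration 2: k = 1, w = 3.2, grad = 4.0
After iteration 3: k = 2, w = 2.56, grad = 3.2
After iteration 4: k = 3, w = 2.048, grad = 2.56
Loop ends.

Final answer: 2.048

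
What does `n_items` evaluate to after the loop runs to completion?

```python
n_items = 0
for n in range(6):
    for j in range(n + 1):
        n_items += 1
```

Let's trace through this code step by step.

Initialize: n_items = 0
Entering loop: for n in range(6):
After iteration 1: n = 0, n_items = 1, j = 0
After iteration 2: n = 1, n_items = 3, j = 1
After iteration 3: n = 2, n_items = 6, j = 2
After iteration 4: n = 3, n_items = 10, j = 3
After iteration 5: n = 4, n_items = 15, j = 4
After iteration 6: n = 5, n_items = 21, j = 5
Loop ends.

Final answer: 21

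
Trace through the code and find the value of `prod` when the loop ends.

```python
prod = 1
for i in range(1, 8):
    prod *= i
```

Let's trace through this code step by step.

Initialize: prod = 1
Entering loop: for i in range(1, 8):
After iteration 1: i = 1, prod = 1
After iteration 2: i = 2, prod = 2
After iteration 3: i = 3, prod = 6
After iteration 4: i = 4, prod = 24
After iteration 5: i = 5, prod = 120
After iteration 6: i = 6, prod = 720
After iteration 7: i = 7, prod = 5040
Loop ends.

Final answer: 5040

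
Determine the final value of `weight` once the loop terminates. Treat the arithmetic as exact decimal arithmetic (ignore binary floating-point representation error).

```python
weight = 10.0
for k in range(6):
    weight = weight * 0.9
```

Let's trace through this code step by step.

Initialize: weight = 10.0
Entering loop: for k in range(6):
After iteration 1: k = 0, weight = 9.0
After iteration 2: k = 1, weight = 8.1
After iteration 3: k = 2, weight = 7.29
After iteration 4: k = 3, weight = 6.561
After iteration 5: k = 4, weight = 5.9049
After iteration 6: k = 5, weight = 5.31441
Loop ends.

Final answer: 5.31441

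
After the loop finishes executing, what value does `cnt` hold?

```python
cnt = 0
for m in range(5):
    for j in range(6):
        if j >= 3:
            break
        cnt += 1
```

Let's trace through this code step by step.

Initialize: cnt = 0
Entering loop: for m in range(5):
After iteration 1: m = 0, cnt = 3
After iteration 2: m = 1, cnt = 6
After iteration 3: m = 2, cnt = 9
After iteration 4: m = 3, cnt = 12
After iteration 5: m = 4, cnt = 15
Loop ends.

Final answer: 15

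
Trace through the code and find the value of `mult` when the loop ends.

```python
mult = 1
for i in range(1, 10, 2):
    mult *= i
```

Let's trace through this code step by step.

Initialize: mult = 1
Entering loop: for i in range(1, 10, 2):
After iteration 1: i = 1, mult = 1
After iteration 2: i = 3, mult = 3
After iteration 3: i = 5, mult = 15
After iteration 4: i = 7, mult = 105
After iteration 5: i = 9, mult = 945
Loop ends.

Final answer: 945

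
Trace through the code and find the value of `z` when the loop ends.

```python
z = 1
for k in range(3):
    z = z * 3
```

Let's trace through this code step by step.

Initialize: z = 1
Entering loop: for k in range(3):
After iteration 1: k = 0, z = 3
After iteration 2: k = 1, z = 9
After iteration 3: k = 2, z = 27
Loop ends.

Final answer: 27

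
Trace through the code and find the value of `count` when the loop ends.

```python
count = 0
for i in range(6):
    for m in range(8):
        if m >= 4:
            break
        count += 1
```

Let's trace through this code step by step.

Initialize: count = 0
Entering loop: for i in range(6):
After iteration 1: i = 0, count = 4
After iteration 2: i = 1, count = 8
After iteration 3: i = 2, count = 12
After iteration 4: i = 3, count = 16
After iteration 5: i = 4, count = 20
After iteration 6: i = 5, count = 24
Loop ends.

Final answer: 24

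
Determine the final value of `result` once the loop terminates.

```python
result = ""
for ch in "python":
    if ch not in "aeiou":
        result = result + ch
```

Let's trace through this code step by step.

Initialize: result = ''
Entering loop: for ch in "python":
After iteration 1: ch = 'p', result = 'p'
After iteration 2: ch = 'y', result = 'py'
After iteration 3: ch = 't', result = 'pyt'
After iteration 4: ch = 'h', result = 'pyth'
After iteration 5: ch = 'o', result = 'pyth'
After iteration 6: ch = 'n', result = 'pythn'
Loop ends.

Final answer: 'pythn'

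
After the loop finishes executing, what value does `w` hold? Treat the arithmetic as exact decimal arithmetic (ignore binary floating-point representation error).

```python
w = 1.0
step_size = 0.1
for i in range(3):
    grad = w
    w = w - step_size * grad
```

Let's trace through this code step by step.

Initialize: w = 1.0
Initialize: step_size = 0.1
Entering loop: for i in range(3):
After iteration 1: i = 0, w = 0.9, grad = 1.0
After iteration 2: i = 1, w = 0.81, grad = 0.9
After iteration 3: i = 2, w = 0.729, grad = 0.81
Loop ends.

Final answer: 0.729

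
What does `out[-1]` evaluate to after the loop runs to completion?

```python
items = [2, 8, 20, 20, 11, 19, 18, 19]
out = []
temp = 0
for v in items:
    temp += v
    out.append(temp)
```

Let's trace through this code step by step.

Initialize: items = [2, 8, 20, 20, 11, 19, 18, 19]
Initialize: out = []
Initialize: temp = 0
Entering loop: for v in items:
After iteration 1: v = 2, out = [2], temp = 2
After iteration 2: v = 8, out = [2, 10], temp = 10
After iteration 3: v = 20, out = [2, 10, 30], temp = 30
After iteration 4: v = 20, out = [2, 10, 30, 50], temp = 50
After iteration 5: v = 11, out = [2, 10, 30, 50, 61], temp = 61
After iteration 6: v = 19, out = [2, 10, 30, 50, 61, 80], temp = 80
After iteration 7: v = 18, out = [2, 10, 30, 50, 61, 80, 98], temp = 98
After iteration 8: v = 19, out = [2, 10, 30, 50, 61, 80, 98, 117], temp = 117
Loop ends.
out[-1] = 117

Final answer: 117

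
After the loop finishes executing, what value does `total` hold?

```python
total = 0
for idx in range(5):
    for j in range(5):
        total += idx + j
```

Let's trace through this code step by step.

Initialize: total = 0
Entering loop: for idx in range(5):
After iteration 1: idx = 0, total = 10
After iteration 2: idx = 1, total = 25
After iteration 3: idx = 2, total = 45
After iteration 4: idx = 3, total = 70
After iteration 5: idx = 4, total = 100
Loop ends.

Final answer: 100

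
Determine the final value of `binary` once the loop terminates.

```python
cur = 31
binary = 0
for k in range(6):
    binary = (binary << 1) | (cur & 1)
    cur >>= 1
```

Let's trace through this code step by step.

Initialize: cur = 31
Initialize: binary = 0
Entering loop: for k in range(6):
After iteration 1: k = 0, cur = 15, binary = 1
After iteration 2: k = 1, cur = 7, binary = 3
After iteration 3: k = 2, cur = 3, binary = 7
After iteration 4: k = 3, cur = 1, binary = 15
After iteration 5: k = 4, cur = 0, binary = 31
After iteration 6: k = 5, cur = 0, binary = 62
Loop ends.

Final answer: 62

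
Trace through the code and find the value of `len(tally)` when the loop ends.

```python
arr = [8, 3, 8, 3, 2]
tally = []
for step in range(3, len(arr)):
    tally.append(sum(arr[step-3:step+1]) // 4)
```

Let's trace through this code step by step.

Initialize: arr = [8, 3, 8, 3, 2]
Initialize: tally = []
Entering loop: for step in range(3, len(arr)):
After iteration 1: step = 3, tally = [5]
After iteration 2: step = 4, tally = [5, 4]
Loop ends.
len(tally) = 2

Final answer: 2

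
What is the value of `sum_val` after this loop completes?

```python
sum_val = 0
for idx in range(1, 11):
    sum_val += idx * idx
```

Let's trace through this code step by step.

Initialize: sum_val = 0
Entering loop: for idx in range(1, 11):
After iteration 1: idx = 1, sum_val = 1
After iteration 2: idx = 2, sum_val = 5
After iteration 3: idx = 3, sum_val = 14
After iteration 4: idx = 4, sum_val = 30
After iteration 5: idx = 5, sum_val = 55
After iteration 6: idx = 6, sum_val = 91
After iteration 7: idx = 7, sum_val = 140
After iteration 8: idx = 8, sum_val = 204
After iteration 9: idx = 9, sum_val = 285
After iteration 10: idx = 10, sum_val = 385
Loop ends.

Final answer: 385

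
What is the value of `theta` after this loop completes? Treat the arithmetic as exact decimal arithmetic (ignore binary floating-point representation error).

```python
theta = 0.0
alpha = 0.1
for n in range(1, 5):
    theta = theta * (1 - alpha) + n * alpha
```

Let's trace through this code step by step.

Initialize: theta = 0.0
Initialize: alpha = 0.1
Entering loop: for n in range(1, 5):
After iteration 1: n = 1, theta = 0.1
After iteration 2: n = 2, theta = 0.29
After iteration 3: n = 3, theta = 0.561
After iteration 4: n = 4, theta = 0.9049
Loop ends.

Final answer: 0.9049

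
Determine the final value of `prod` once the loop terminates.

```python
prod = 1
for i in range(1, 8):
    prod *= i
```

Let's trace through this code step by step.

Initialize: prod = 1
Entering loop: for i in range(1, 8):
After iteration 1: i = 1, prod = 1
After iteration 2: i = 2, prod = 2
After iteration 3: i = 3, prod = 6
After iteration 4: i = 4, prod = 24
After iteration 5: i = 5, prod = 120
After iteration 6: i = 6, prod = 720
After iteration 7: i = 7, prod = 5040
Loop ends.

Final answer: 5040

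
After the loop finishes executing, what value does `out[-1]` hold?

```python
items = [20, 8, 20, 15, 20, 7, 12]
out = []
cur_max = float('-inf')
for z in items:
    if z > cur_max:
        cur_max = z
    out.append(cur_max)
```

Let's trace through this code step by step.

Initialize: items = [20, 8, 20, 15, 20, 7, 12]
Initialize: out = []
Initialize: cur_max = -inf
Entering loop: for z in items:
After iteration 1: z = 20, out = [20], cur_max = 20
After iteration 2: z = 8, out = [20, 20], cur_max = 20
After iteration 3: z = 20, out = [20, 20, 20], cur_max = 20
After iteration 4: z = 15, out = [20, 20, 20, 20], cur_max = 20
After iteration 5: z = 20, out = [20, 20, 20, 20, 20], cur_max = 20
After iteration 6: z = 7, out = [20, 20, 20, 20, 20, 20], cur_max = 20
After iteration 7: z = 12, out = [20, 20, 20, 20, 20, 20, 20], cur_max = 20
Loop ends.
out[-1] = 20

Final answer: 20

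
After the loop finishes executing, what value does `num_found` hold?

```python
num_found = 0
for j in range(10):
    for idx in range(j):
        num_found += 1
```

Let's trace through this code step by step.

Initialize: num_found = 0
Entering loop: for j in range(10):
After iteration 1: j = 0, num_found = 0
After iteration 2: j = 1, num_found = 1, idx = 0
After iteration 3: j = 2, num_found = 3, idx = 1
After iteration 4: j = 3, num_found = 6, idx = 2
After iteration 5: j = 4, num_found = 10, idx = 3
After iteration 6: j = 5, num_found = 15, idx = 4
After iteration 7: j = 6, num_found = 21, idx = 5
After iteration 8: j = 7, num_found = 28, idx = 6
After iteration 9: j = 8, num_found = 36, idx = 7
After iteration 10: j = 9, num_found = 45, idx = 8
Loop ends.

Final answer: 45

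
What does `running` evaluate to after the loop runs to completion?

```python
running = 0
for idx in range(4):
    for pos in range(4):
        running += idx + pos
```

Let's trace through this code step by step.

Initialize: running = 0
Entering loop: for idx in range(4):
After iteration 1: idx = 0, running = 6
After iteration 2: idx = 1, running = 16
After iteration 3: idx = 2, running = 30
After iteration 4: idx = 3, running = 48
Loop ends.

Final answer: 48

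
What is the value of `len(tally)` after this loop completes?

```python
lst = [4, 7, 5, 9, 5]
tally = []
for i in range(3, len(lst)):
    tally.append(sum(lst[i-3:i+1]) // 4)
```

Let's trace through this code step by step.

Initialize: lst = [4, 7, 5, 9, 5]
Initialize: tally = []
Entering loop: for i in range(3, len(lst)):
After iteration 1: i = 3, tally = [6]
After iteration 2: i = 4, tally = [6, 6]
Loop ends.
len(tally) = 2

Final answer: 2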